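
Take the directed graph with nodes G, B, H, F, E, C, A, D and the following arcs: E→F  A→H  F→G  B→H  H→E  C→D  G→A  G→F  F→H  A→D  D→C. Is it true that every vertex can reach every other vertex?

There is no directed path from G to B, so the graph is not strongly connected.

No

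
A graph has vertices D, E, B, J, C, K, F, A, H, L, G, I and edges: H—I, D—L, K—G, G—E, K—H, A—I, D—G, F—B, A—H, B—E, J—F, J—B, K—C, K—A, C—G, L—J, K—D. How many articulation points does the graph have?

1

Removing K increases the component count from 1 to 2, so K is a cut vertex.
By contrast removing I leaves 1 component; it is not a cut vertex. No other vertex is a cut vertex either.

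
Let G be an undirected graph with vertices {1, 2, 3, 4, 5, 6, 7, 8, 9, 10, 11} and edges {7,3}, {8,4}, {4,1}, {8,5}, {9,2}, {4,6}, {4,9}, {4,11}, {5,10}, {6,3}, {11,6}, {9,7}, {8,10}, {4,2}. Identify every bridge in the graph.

1-4, 4-8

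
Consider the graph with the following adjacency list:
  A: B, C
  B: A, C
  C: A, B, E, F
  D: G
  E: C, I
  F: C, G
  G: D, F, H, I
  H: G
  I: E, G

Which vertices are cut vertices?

Removing C increases the component count from 1 to 2, so C is a cut vertex.
Removing G increases the component count from 1 to 3, so G is a cut vertex.
By contrast removing F leaves 1 component; it is not a cut vertex. No other vertex is a cut vertex either.

C, G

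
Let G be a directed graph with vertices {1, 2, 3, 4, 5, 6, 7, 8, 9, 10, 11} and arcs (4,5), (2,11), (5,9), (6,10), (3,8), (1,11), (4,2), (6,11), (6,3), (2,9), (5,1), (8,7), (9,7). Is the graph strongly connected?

There is no directed path from 8 to 9, so the graph is not strongly connected.

No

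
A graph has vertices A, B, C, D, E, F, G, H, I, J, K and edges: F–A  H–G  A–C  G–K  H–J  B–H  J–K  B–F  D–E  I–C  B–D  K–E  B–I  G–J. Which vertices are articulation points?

B

Removing B increases the component count from 1 to 2, so B is a cut vertex.
By contrast removing H leaves 1 component; it is not a cut vertex. No other vertex is a cut vertex either.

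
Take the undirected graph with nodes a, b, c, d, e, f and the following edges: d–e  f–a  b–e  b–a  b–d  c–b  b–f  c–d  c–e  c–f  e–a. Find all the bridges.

none

The edges on the cycle b-f-a-b are not bridges since each lies on that cycle.
Every edge lies on some cycle, so there are no bridges.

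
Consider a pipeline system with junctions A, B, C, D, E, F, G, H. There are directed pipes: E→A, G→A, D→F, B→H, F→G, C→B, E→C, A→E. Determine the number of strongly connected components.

7

{A, E} are all mutually reachable — one SCC of size 2.
{D} is an SCC by itself.
{B} is an SCC by itself.
{H} is an SCC by itself.
{F} is an SCC by itself.
(and 2 more singleton SCCs)
That gives 7 strongly connected components.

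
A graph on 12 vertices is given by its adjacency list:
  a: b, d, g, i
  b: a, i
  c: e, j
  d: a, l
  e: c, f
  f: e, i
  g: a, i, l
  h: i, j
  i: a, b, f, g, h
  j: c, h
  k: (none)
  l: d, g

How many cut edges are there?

The edges on the cycle i-g-l-d-a-i are not bridges since each lies on that cycle.
Every edge lies on some cycle, so there are no bridges.

0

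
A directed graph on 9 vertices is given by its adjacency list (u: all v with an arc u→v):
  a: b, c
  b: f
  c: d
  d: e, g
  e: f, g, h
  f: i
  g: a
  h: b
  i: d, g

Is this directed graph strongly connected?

Yes

From f we can reach every vertex (a, b, c, d, e, f, g, h, i), and every vertex can reach f (a, b, c, d, e, f, g, h, i). So the whole graph is one strongly connected component.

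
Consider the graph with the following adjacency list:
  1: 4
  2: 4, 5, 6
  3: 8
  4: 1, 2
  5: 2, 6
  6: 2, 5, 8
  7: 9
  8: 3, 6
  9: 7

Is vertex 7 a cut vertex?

Deleting 7 leaves 2 components (was 2), so 7 is not a cut vertex.

No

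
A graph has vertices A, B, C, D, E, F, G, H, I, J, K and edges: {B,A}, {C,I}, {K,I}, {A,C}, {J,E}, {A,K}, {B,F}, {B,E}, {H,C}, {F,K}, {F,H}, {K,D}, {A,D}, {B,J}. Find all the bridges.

The edges on the cycle B-J-E-B are not bridges since each lies on that cycle.
Every edge lies on some cycle, so there are no bridges.

none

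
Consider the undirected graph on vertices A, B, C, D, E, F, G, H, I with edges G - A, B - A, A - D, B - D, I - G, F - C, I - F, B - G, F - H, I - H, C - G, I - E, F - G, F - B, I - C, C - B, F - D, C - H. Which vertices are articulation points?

Removing I increases the component count from 1 to 2, so I is a cut vertex.
By contrast removing E leaves 1 component; it is not a cut vertex. No other vertex is a cut vertex either.

I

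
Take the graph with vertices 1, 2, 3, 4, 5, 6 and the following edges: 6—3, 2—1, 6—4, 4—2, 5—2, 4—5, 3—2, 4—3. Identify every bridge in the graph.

1-2

The edges on the cycle 4-5-2-4 are not bridges since each lies on that cycle.
But removing 2—1 disconnects 2 from 1 — this is a bridge.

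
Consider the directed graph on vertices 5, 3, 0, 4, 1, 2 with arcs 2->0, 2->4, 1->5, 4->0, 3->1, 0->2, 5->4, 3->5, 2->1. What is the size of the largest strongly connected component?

5

{0, 1, 2, 4, 5} are all mutually reachable — one SCC of size 5.
{3} is an SCC by itself.
The largest has 5 vertices.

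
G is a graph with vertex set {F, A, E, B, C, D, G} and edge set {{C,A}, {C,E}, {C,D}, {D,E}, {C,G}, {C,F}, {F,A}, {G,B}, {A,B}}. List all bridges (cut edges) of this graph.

The edges on the cycle C-D-E-C are not bridges since each lies on that cycle.
Every edge lies on some cycle, so there are no bridges.

none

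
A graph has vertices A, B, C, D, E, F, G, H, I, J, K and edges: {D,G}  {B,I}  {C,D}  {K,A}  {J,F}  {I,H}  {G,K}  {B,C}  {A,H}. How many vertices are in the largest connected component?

8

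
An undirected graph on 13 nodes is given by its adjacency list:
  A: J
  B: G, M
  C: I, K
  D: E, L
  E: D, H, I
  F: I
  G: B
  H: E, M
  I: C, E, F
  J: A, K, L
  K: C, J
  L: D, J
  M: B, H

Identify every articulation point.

B, E, H, I, J, M

Removing B increases the component count from 1 to 2, so B is a cut vertex.
Removing E increases the component count from 1 to 2, so E is a cut vertex.
Removing H increases the component count from 1 to 2, so H is a cut vertex.
Likewise I, J, M are cut vertices.
By contrast removing C leaves 1 component; it is not a cut vertex. No other vertex is a cut vertex either.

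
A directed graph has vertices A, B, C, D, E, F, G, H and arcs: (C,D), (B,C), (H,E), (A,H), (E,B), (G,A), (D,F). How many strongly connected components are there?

{F} is an SCC by itself.
{A} is an SCC by itself.
{C} is an SCC by itself.
{B} is an SCC by itself.
{D} is an SCC by itself.
(and 3 more singleton SCCs)
That gives 8 strongly connected components.

8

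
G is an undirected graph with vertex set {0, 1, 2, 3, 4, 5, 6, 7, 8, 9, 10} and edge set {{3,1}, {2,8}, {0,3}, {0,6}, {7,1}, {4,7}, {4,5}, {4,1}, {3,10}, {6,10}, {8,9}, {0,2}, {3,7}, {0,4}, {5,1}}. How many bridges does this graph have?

3

The edges on the cycle 4-5-1-7-4 are not bridges since each lies on that cycle.
But removing 0–2 disconnects 0 from 2; removing 9–8 disconnects 9 from 8; removing 2–8 disconnects 2 from 8 — these are bridges.
That makes 3 bridges.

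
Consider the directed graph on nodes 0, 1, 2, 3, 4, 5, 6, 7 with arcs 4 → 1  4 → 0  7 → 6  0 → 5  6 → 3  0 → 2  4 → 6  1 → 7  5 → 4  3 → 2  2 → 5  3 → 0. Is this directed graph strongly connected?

Yes

From 6 we can reach every vertex (0, 1, 2, 3, 4, 5, 6, 7), and every vertex can reach 6 (0, 1, 2, 3, 4, 5, 6, 7). So the whole graph is one strongly connected component.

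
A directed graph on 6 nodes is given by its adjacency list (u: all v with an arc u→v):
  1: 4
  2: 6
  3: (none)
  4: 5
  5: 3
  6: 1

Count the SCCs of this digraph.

{2} is an SCC by itself.
{3} is an SCC by itself.
{6} is an SCC by itself.
{5} is an SCC by itself.
{1} is an SCC by itself.
(and 1 more singleton SCC)
That gives 6 strongly connected components.

6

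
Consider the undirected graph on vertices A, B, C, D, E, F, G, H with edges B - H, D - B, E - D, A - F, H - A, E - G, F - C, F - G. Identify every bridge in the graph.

C-F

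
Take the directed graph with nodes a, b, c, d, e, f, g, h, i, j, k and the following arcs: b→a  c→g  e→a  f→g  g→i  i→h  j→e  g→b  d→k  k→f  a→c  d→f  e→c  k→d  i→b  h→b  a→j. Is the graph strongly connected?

There is no directed path from i to d, so the graph is not strongly connected.

No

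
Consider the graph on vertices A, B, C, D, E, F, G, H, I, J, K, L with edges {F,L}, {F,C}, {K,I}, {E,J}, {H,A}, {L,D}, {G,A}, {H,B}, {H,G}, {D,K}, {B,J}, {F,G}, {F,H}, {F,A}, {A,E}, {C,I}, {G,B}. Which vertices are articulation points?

Removing F increases the component count from 1 to 2, so F is a cut vertex.
By contrast removing J leaves 1 component; it is not a cut vertex. No other vertex is a cut vertex either.

F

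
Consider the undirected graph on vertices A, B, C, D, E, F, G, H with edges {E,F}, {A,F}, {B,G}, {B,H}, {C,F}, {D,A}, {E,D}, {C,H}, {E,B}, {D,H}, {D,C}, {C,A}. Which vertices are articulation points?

Removing B increases the component count from 1 to 2, so B is a cut vertex.
By contrast removing E leaves 1 component; it is not a cut vertex. No other vertex is a cut vertex either.

B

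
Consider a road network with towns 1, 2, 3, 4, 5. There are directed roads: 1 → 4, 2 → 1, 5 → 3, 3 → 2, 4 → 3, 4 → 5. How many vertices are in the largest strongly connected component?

5

{1, 2, 3, 4, 5} are all mutually reachable — one SCC of size 5.
The largest has 5 vertices.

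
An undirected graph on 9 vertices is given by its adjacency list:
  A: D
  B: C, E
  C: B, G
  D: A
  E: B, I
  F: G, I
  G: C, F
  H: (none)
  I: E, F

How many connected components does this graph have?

3

H is isolated — a component by itself.
Starting from A we can reach A, D. That is one component of size 2.
Starting from B we can reach B, C, E, F, G, I. That is one component of size 6.
Total: 3 components.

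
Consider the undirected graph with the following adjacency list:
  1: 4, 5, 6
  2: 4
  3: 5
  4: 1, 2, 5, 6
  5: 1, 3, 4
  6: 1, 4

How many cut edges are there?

2

The edges on the cycle 5-1-6-4-5 are not bridges since each lies on that cycle.
But removing 5-3 disconnects 5 from 3; removing 4-2 disconnects 4 from 2 — these are bridges.
That makes 2 bridges.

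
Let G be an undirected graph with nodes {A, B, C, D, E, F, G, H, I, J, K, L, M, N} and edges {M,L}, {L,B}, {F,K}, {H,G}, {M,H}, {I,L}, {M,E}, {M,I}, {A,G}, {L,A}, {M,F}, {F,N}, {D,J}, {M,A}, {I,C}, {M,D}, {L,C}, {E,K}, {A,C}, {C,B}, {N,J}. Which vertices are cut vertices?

Removing M increases the component count from 1 to 2, so M is a cut vertex.
By contrast removing J leaves 1 component; it is not a cut vertex. No other vertex is a cut vertex either.

M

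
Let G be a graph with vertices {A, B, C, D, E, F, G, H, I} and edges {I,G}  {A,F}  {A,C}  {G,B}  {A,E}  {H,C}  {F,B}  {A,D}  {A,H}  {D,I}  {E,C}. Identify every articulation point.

A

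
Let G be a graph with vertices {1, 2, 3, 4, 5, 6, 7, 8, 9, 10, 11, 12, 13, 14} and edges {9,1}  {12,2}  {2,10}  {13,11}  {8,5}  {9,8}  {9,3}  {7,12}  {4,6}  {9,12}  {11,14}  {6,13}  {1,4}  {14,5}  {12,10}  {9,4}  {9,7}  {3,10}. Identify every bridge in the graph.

The edges on the cycle 9-1-4-9 are not bridges since each lies on that cycle.
Every edge lies on some cycle, so there are no bridges.

none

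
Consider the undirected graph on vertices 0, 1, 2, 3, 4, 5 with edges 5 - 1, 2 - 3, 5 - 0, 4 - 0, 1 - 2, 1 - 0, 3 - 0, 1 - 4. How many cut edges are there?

0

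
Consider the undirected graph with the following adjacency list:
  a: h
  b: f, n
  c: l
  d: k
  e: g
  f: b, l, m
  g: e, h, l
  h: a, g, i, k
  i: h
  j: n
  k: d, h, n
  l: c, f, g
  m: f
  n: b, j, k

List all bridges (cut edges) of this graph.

The edges on the cycle k-n-b-f-l-g-h-k are not bridges since each lies on that cycle.
But removing k-d disconnects k from d; removing m-f disconnects m from f; removing a-h disconnects a from h; removing c-l disconnects c from l — these are bridges.
In total 7 edges are bridges.

a-h, c-l, d-k, e-g, f-m, h-i, j-n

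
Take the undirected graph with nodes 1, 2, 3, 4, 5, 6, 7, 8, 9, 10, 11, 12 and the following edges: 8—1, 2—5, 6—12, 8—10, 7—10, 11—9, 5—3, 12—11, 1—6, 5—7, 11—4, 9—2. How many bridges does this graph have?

2

The edges on the cycle 8-1-6-12-11-9-2-5-7-10-8 are not bridges since each lies on that cycle.
But removing 4—11 disconnects 4 from 11; removing 3—5 disconnects 3 from 5 — these are bridges.
That makes 2 bridges.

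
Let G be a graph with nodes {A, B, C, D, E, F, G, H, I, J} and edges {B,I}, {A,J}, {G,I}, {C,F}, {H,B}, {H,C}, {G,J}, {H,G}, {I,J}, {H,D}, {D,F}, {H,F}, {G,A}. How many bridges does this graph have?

0

The edges on the cycle G-A-J-G are not bridges since each lies on that cycle.
Every edge lies on some cycle, so there are no bridges.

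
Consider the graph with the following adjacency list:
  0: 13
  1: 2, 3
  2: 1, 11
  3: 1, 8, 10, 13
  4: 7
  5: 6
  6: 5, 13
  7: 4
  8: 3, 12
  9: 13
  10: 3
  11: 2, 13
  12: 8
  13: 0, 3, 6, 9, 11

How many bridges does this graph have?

8

The edges on the cycle 13-11-2-1-3-13 are not bridges since each lies on that cycle.
But removing 10-3 disconnects 10 from 3; removing 6-5 disconnects 6 from 5; removing 8-3 disconnects 8 from 3; removing 8-12 disconnects 8 from 12 — these are bridges.
In total 8 edges are bridges.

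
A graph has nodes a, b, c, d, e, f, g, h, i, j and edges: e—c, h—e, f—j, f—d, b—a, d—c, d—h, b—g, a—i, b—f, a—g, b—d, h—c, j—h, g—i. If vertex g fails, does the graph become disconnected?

Deleting g leaves 1 component (was 1) (its neighbors a, b, i remain connected to each other), so g is not a cut vertex.

No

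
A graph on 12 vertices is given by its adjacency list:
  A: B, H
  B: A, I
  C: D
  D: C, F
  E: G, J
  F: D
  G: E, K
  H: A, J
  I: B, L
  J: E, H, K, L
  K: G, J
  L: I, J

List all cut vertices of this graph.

Removing D increases the component count from 2 to 3, so D is a cut vertex.
Removing J increases the component count from 2 to 3, so J is a cut vertex.
By contrast removing I leaves 2 components; it is not a cut vertex. No other vertex is a cut vertex either.

D, J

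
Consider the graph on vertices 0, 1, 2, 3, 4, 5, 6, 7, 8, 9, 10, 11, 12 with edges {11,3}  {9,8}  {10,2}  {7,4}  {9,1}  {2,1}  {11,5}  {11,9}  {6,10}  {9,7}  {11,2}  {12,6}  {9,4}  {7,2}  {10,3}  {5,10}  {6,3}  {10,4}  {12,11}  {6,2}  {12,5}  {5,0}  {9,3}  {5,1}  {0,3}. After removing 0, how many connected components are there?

With 0 gone, the remaining components are: {1, 2, 3, 4, 5, 6, 7, 8, 9, 10, 11, 12}.
That is 1 component.

1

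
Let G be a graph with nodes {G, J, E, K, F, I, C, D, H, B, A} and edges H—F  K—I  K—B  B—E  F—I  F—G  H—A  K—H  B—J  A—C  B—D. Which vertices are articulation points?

Removing A increases the component count from 1 to 2, so A is a cut vertex.
Removing B increases the component count from 1 to 4, so B is a cut vertex.
Removing F increases the component count from 1 to 2, so F is a cut vertex.
Likewise H, K are cut vertices.
By contrast removing G leaves 1 component; it is not a cut vertex. No other vertex is a cut vertex either.

A, B, F, H, K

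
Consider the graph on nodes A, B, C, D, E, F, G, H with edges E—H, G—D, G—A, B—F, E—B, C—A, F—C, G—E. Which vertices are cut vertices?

E, G

Removing E increases the component count from 1 to 2, so E is a cut vertex.
Removing G increases the component count from 1 to 2, so G is a cut vertex.
By contrast removing H leaves 1 component; it is not a cut vertex. No other vertex is a cut vertex either.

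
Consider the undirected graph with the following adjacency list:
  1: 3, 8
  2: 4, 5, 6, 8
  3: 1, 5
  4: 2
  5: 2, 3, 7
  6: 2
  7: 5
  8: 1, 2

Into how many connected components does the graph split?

Starting from 1 we can reach 1, 2, 3, 4, 5, 6, 7, 8. That is one component of size 8.
Total: 1 component.

1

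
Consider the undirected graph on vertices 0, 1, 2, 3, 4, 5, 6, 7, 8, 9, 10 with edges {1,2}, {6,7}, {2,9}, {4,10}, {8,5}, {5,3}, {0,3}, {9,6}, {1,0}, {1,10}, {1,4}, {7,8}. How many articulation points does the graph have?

Removing 1 increases the component count from 1 to 2, so 1 is a cut vertex.
By contrast removing 10 leaves 1 component; it is not a cut vertex. No other vertex is a cut vertex either.

1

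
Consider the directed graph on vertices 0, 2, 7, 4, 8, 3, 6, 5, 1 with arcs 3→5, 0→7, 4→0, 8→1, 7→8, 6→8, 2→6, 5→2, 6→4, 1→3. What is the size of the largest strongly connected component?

{0, 1, 2, 3, 4, 5, 6, 7, 8} are all mutually reachable — one SCC of size 9.
The largest has 9 vertices.

9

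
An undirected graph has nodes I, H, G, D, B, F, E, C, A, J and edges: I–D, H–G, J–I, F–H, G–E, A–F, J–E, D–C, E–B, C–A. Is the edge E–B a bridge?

Removing E–B leaves no path between E and B: the component count goes from 1 to 2. So it is a bridge.

Yes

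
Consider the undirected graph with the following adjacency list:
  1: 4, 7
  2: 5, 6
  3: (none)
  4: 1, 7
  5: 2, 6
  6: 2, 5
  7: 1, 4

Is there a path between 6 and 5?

From 6 we can reach 2, 5, 6, which includes 5.

Yes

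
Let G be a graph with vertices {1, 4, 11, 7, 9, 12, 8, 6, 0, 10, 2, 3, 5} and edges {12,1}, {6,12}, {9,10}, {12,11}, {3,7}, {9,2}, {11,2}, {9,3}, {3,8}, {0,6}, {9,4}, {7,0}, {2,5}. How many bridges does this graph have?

The edges on the cycle 9-3-7-0-6-12-11-2-9 are not bridges since each lies on that cycle.
But removing 5—2 disconnects 5 from 2; removing 1—12 disconnects 1 from 12; removing 3—8 disconnects 3 from 8; removing 9—4 disconnects 9 from 4 — these are bridges.
In total 5 edges are bridges.

5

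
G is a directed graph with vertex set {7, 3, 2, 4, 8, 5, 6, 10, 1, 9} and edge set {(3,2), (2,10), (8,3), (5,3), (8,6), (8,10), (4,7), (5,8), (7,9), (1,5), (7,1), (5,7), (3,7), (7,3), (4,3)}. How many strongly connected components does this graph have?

6

{1, 3, 5, 7, 8} are all mutually reachable — one SCC of size 5.
{6} is an SCC by itself.
{4} is an SCC by itself.
{9} is an SCC by itself.
{10} is an SCC by itself.
(and 1 more singleton SCC)
That gives 6 strongly connected components.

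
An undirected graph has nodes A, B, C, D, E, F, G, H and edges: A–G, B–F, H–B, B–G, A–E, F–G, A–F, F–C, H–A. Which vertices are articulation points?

Removing A increases the component count from 2 to 3, so A is a cut vertex.
Removing F increases the component count from 2 to 3, so F is a cut vertex.
By contrast removing B leaves 2 components; it is not a cut vertex. No other vertex is a cut vertex either.

A, F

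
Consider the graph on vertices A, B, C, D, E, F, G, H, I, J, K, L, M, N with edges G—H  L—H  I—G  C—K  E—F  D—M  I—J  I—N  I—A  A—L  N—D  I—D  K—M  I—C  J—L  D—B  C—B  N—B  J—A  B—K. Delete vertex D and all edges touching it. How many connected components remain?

With D gone, the remaining components are: {E, F}; {A, B, C, G, H, I, J, K, L, M, N}.
That is 2 components.

2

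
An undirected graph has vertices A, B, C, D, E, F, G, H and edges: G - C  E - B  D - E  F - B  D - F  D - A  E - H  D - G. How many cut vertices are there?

Removing D increases the component count from 1 to 3, so D is a cut vertex.
Removing E increases the component count from 1 to 2, so E is a cut vertex.
Removing G increases the component count from 1 to 2, so G is a cut vertex.
By contrast removing F leaves 1 component; it is not a cut vertex. No other vertex is a cut vertex either.

3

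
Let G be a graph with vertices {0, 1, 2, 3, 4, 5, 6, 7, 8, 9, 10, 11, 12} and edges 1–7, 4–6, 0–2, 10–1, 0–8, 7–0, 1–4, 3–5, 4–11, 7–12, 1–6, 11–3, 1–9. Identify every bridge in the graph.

The edges on the cycle 1-4-6-1 are not bridges since each lies on that cycle.
But removing 10–1 disconnects 10 from 1; removing 3–5 disconnects 3 from 5; removing 0–2 disconnects 0 from 2; removing 3–11 disconnects 3 from 11 — these are bridges.
In total 10 edges are bridges.

0-2, 0-7, 0-8, 1-10, 1-7, 1-9, 11-3, 11-4, 12-7, 3-5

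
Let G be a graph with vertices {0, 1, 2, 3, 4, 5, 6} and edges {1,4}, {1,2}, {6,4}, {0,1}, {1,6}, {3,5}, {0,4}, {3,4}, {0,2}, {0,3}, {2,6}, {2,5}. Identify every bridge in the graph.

none

The edges on the cycle 1-2-6-1 are not bridges since each lies on that cycle.
Every edge lies on some cycle, so there are no bridges.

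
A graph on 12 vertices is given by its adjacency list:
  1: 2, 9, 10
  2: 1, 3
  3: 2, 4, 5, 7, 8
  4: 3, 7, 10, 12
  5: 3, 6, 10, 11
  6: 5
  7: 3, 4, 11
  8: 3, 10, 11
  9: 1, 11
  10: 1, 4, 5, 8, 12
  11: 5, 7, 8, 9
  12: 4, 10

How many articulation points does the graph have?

1

Removing 5 increases the component count from 1 to 2, so 5 is a cut vertex.
By contrast removing 2 leaves 1 component; it is not a cut vertex. No other vertex is a cut vertex either.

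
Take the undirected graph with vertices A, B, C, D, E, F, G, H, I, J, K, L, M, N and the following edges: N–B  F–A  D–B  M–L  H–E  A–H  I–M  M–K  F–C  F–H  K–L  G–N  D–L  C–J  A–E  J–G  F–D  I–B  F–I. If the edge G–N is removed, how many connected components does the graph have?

1

G and N are still connected via G-J-C-F-D-B-N, so the component count stays at 1.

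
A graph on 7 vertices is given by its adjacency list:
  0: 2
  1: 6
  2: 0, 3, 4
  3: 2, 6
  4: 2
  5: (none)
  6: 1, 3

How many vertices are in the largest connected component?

6

5 is isolated — a component by itself.
Starting from 0 we can reach 0, 1, 2, 3, 4, 6. That is one component of size 6.
The largest has 6 vertices.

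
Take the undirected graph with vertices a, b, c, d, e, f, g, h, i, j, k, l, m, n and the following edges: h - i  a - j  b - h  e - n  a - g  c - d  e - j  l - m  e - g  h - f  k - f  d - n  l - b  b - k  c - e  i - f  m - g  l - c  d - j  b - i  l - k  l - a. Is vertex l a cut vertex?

Yes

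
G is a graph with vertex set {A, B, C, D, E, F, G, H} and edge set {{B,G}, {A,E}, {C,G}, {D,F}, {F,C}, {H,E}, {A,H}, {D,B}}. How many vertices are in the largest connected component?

5

Starting from A we can reach A, E, H. That is one component of size 3.
Starting from B we can reach B, C, D, F, G. That is one component of size 5.
The largest has 5 vertices.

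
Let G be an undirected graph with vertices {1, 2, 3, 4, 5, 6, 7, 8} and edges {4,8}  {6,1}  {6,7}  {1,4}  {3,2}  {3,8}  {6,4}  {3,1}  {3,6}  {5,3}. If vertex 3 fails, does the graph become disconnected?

Deleting 3 raises the number of components from 1 to 3, so 3 is a cut vertex.

Yes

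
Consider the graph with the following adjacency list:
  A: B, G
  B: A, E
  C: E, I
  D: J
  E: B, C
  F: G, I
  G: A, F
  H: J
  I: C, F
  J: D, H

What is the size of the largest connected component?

7

Starting from D we can reach D, H, J. That is one component of size 3.
Starting from A we can reach A, B, C, E, F, G, I. That is one component of size 7.
The largest has 7 vertices.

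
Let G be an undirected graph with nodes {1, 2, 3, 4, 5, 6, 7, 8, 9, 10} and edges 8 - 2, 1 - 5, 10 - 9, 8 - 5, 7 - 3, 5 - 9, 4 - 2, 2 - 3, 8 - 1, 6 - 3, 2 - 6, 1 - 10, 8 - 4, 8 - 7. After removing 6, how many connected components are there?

1

With 6 gone, the remaining components are: {1, 2, 3, 4, 5, 7, 8, 9, 10}.
That is 1 component.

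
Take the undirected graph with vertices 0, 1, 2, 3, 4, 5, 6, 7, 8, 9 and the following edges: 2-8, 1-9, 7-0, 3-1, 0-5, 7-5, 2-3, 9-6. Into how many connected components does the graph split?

3

4 is isolated — a component by itself.
Starting from 0 we can reach 0, 5, 7. That is one component of size 3.
Starting from 1 we can reach 1, 2, 3, 6, 8, 9. That is one component of size 6.
Total: 3 components.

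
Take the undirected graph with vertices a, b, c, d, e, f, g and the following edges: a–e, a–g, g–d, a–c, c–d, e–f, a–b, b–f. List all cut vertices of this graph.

a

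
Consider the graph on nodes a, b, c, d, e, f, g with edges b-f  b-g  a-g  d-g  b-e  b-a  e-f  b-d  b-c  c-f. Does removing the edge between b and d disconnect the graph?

No

After removing b-d, the path b-g-d still connects them, so the edge is not a bridge.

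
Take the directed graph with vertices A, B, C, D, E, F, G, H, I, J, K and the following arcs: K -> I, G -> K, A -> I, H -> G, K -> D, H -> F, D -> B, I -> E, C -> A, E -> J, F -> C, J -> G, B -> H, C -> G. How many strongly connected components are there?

1

{A, B, C, D, E, F, G, H, I, J, K} are all mutually reachable — one SCC of size 11.
That gives 1 strongly connected component.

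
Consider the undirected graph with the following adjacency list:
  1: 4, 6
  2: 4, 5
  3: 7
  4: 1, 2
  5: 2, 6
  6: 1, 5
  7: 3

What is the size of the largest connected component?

Starting from 3 we can reach 3, 7. That is one component of size 2.
Starting from 1 we can reach 1, 2, 4, 5, 6. That is one component of size 5.
The largest has 5 vertices.

5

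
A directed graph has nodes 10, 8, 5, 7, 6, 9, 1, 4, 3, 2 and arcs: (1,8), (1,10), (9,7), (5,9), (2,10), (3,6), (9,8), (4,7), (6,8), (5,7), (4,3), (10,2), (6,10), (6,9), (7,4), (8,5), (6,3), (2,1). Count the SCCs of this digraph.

1

{1, 2, 3, 4, 5, 6, 7, 8, 9, 10} are all mutually reachable — one SCC of size 10.
That gives 1 strongly connected component.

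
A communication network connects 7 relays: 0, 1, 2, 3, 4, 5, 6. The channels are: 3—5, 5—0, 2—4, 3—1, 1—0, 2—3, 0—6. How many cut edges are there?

The edges on the cycle 3-1-0-5-3 are not bridges since each lies on that cycle.
But removing 0—6 disconnects 0 from 6; removing 2—3 disconnects 2 from 3; removing 2—4 disconnects 2 from 4 — these are bridges.
That makes 3 bridges.

3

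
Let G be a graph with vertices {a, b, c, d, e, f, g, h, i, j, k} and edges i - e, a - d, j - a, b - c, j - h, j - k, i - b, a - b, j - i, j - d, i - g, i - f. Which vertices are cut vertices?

Removing b increases the component count from 1 to 2, so b is a cut vertex.
Removing i increases the component count from 1 to 4, so i is a cut vertex.
Removing j increases the component count from 1 to 3, so j is a cut vertex.
By contrast removing g leaves 1 component; it is not a cut vertex. No other vertex is a cut vertex either.

b, i, j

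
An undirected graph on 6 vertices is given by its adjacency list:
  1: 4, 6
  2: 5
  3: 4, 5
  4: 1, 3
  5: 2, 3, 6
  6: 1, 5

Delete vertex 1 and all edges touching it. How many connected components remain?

With 1 gone, the remaining components are: {2, 3, 4, 5, 6}.
That is 1 component.

1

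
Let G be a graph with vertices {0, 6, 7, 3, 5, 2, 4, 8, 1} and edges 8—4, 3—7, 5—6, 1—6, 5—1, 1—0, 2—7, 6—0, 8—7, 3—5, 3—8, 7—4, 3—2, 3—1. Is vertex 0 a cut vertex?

Deleting 0 leaves 1 component (was 1) (its neighbors 1, 6 remain connected to each other), so 0 is not a cut vertex.

No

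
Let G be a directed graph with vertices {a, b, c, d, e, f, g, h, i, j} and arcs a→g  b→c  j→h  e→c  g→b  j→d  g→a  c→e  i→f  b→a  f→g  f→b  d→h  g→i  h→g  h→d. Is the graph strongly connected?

There is no directed path from e to h, so the graph is not strongly connected.

No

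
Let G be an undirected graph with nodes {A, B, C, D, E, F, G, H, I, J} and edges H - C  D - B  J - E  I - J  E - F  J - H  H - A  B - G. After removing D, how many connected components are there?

With D gone, the remaining components are: {B, G}; {A, C, E, F, H, I, J}.
That is 2 components.

2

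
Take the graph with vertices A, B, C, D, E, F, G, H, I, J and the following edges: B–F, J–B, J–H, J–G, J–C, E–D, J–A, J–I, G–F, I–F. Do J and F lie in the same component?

From J we can reach A, B, C, F, G, H, I, J, which includes F.

Yes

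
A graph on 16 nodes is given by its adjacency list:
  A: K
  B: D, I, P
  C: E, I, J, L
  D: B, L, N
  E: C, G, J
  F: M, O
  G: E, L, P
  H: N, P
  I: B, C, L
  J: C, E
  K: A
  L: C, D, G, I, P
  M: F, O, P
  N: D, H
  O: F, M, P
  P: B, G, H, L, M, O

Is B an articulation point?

No

Deleting B leaves 2 components (was 2), so B is not a cut vertex.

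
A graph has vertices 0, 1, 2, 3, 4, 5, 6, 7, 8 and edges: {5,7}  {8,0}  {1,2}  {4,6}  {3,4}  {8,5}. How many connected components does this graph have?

Starting from 1 we can reach 1, 2. That is one component of size 2.
Starting from 3 we can reach 3, 4, 6. That is one component of size 3.
Starting from 0 we can reach 0, 5, 7, 8. That is one component of size 4.
Total: 3 components.

3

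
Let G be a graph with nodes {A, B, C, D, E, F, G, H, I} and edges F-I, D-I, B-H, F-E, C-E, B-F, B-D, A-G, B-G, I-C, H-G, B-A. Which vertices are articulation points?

B

Removing B increases the component count from 1 to 2, so B is a cut vertex.
By contrast removing A leaves 1 component; it is not a cut vertex. No other vertex is a cut vertex either.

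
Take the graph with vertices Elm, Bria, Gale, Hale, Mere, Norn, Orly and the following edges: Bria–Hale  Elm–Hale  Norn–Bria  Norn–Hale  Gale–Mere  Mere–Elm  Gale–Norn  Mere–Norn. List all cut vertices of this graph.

none

Removing Elm, for instance, still leaves 2 components. No single vertex removal increases the component count — the graph has no articulation points.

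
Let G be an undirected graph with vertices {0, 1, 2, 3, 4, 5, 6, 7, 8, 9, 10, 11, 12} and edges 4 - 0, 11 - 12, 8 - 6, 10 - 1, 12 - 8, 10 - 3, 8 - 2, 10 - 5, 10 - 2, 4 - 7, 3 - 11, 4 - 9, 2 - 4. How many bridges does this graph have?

The edges on the cycle 10-3-11-12-8-2-10 are not bridges since each lies on that cycle.
But removing 10 - 1 disconnects 10 from 1; removing 4 - 9 disconnects 4 from 9; removing 2 - 4 disconnects 2 from 4; removing 7 - 4 disconnects 7 from 4 — these are bridges.
In total 7 edges are bridges.

7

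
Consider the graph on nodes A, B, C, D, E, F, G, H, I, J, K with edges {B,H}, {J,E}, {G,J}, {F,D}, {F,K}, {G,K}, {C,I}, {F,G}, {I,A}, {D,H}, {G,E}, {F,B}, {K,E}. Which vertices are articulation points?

F, I

Removing F increases the component count from 2 to 3, so F is a cut vertex.
Removing I increases the component count from 2 to 3, so I is a cut vertex.
By contrast removing H leaves 2 components; it is not a cut vertex. No other vertex is a cut vertex either.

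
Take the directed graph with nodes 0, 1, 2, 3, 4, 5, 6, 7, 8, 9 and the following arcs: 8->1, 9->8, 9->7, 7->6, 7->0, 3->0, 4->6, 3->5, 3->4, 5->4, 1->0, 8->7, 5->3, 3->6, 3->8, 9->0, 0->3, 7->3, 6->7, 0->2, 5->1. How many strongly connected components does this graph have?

3

{0, 1, 3, 4, 5, 6, 7, 8} are all mutually reachable — one SCC of size 8.
{9} is an SCC by itself.
{2} is an SCC by itself.
That gives 3 strongly connected components.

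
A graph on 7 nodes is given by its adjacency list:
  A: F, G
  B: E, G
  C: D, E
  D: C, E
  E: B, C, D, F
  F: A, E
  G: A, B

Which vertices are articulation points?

Removing E increases the component count from 1 to 2, so E is a cut vertex.
By contrast removing D leaves 1 component; it is not a cut vertex. No other vertex is a cut vertex either.

E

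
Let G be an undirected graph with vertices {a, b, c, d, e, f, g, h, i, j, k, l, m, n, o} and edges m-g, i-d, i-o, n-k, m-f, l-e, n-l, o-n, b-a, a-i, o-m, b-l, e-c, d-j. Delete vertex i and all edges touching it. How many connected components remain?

3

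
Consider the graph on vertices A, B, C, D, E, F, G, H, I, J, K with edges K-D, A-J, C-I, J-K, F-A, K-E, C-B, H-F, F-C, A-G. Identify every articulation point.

Removing A increases the component count from 1 to 3, so A is a cut vertex.
Removing C increases the component count from 1 to 3, so C is a cut vertex.
Removing F increases the component count from 1 to 3, so F is a cut vertex.
Likewise J, K are cut vertices.
By contrast removing D leaves 1 component; it is not a cut vertex. No other vertex is a cut vertex either.

A, C, F, J, K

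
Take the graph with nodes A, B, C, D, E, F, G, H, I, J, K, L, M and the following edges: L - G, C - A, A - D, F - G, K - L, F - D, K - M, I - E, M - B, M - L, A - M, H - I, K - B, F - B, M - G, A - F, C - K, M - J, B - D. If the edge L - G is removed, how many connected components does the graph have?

2

L and G are still connected via L-M-G, so the component count stays at 2.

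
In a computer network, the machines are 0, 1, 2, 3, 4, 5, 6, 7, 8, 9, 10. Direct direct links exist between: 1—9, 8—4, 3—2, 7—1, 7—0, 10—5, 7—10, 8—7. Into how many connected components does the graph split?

3

6 is isolated — a component by itself.
Starting from 2 we can reach 2, 3. That is one component of size 2.
Starting from 0 we can reach 0, 1, 4, 5, 7, 8, 9, 10. That is one component of size 8.
Total: 3 components.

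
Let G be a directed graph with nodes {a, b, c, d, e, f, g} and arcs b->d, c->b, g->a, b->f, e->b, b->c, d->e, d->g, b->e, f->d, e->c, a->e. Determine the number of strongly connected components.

1

{a, b, c, d, e, f, g} are all mutually reachable — one SCC of size 7.
That gives 1 strongly connected component.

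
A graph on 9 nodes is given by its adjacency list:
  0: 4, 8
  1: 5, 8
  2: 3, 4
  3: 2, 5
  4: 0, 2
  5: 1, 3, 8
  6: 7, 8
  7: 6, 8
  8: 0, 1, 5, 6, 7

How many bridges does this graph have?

0

The edges on the cycle 8-6-7-8 are not bridges since each lies on that cycle.
Every edge lies on some cycle, so there are no bridges.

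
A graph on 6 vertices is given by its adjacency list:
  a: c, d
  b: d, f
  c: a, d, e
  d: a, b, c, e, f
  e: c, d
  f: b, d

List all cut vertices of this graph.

d

Removing d increases the component count from 1 to 2, so d is a cut vertex.
By contrast removing b leaves 1 component; it is not a cut vertex. No other vertex is a cut vertex either.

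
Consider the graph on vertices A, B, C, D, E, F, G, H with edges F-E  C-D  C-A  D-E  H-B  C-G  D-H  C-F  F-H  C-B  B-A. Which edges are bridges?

C-G

The edges on the cycle C-D-H-B-A-C are not bridges since each lies on that cycle.
But removing G-C disconnects G from C — this is a bridge.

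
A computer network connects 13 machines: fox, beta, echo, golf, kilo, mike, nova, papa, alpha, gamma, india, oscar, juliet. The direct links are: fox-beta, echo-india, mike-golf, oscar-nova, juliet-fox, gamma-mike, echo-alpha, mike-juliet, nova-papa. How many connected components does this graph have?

kilo is isolated — a component by itself.
Starting from nova we can reach nova, papa, oscar. That is one component of size 3.
Starting from echo we can reach echo, alpha, india. That is one component of size 3.
Starting from fox we can reach fox, beta, golf, mike, gamma, juliet. That is one component of size 6.
Total: 4 components.

4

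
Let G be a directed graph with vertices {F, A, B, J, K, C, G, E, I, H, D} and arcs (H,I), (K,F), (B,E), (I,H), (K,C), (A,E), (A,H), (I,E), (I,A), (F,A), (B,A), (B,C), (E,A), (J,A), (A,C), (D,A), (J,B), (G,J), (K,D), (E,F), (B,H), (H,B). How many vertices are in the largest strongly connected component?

6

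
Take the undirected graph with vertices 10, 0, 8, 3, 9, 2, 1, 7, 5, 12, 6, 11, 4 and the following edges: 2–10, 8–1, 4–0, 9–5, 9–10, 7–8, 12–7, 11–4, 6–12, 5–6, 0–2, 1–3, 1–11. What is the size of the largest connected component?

Starting from 0 we can reach 0, 1, 2, 3, 4, 5, 6, 7, 8, 9, 10, 11, 12. That is one component of size 13.
The largest has 13 vertices.

13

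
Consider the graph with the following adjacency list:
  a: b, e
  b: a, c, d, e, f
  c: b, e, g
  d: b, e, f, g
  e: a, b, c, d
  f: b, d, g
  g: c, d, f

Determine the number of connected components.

1

Starting from a we can reach a, b, c, d, e, f, g. That is one component of size 7.
Total: 1 component.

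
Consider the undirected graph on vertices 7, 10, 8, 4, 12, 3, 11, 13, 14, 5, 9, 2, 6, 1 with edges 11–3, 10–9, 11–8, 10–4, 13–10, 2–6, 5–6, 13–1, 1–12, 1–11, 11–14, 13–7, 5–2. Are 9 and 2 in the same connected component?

The component containing 9 is {1, 3, 4, 7, 8, 9, 10, 11, 12, 13, 14}, and 2 is not in it.

No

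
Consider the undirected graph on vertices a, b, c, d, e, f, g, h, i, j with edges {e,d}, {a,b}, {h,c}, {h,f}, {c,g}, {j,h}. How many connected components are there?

i is isolated — a component by itself.
Starting from d we can reach d, e. That is one component of size 2.
Starting from a we can reach a, b. That is one component of size 2.
Starting from c we can reach c, f, g, h, j. That is one component of size 5.
Total: 4 components.

4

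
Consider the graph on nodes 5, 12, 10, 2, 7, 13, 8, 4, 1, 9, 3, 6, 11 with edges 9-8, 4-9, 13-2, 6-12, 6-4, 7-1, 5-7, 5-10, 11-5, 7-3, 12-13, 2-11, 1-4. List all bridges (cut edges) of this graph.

10-5, 3-7, 4-9, 8-9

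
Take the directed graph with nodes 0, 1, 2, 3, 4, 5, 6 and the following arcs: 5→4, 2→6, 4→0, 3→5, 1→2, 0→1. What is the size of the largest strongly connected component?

{4} is an SCC by itself.
{3} is an SCC by itself.
{5} is an SCC by itself.
{0} is an SCC by itself.
{2} is an SCC by itself.
(and 2 more singleton SCCs)
The largest has 1 vertex.

1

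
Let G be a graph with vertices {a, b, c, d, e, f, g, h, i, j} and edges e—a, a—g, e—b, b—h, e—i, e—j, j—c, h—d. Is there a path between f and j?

No

The component containing f is {f}, and j is not in it.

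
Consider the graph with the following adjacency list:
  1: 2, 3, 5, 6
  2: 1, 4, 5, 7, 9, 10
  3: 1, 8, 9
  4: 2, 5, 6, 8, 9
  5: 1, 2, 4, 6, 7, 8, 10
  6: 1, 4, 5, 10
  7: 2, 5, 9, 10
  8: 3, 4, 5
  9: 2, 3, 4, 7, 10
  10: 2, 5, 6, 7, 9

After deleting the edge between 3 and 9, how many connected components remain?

3 and 9 are still connected via 3-1-2-9, so the component count stays at 1.

1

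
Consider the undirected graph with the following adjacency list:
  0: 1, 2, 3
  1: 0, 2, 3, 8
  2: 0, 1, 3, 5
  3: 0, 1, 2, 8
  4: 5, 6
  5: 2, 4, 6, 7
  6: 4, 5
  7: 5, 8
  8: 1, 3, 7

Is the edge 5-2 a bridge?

After removing 5-2, the path 5-7-8-3-2 still connects them, so the edge is not a bridge.

No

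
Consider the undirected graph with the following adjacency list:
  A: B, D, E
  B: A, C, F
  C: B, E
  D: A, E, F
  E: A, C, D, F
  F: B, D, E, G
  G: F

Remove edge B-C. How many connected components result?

1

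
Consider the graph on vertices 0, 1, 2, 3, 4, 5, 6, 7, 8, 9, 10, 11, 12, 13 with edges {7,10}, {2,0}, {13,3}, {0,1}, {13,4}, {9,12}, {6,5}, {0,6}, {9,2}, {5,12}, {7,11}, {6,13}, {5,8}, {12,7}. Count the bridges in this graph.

8

The edges on the cycle 9-2-0-6-5-12-9 are not bridges since each lies on that cycle.
But removing 1—0 disconnects 1 from 0; removing 7—10 disconnects 7 from 10; removing 6—13 disconnects 6 from 13; removing 4—13 disconnects 4 from 13 — these are bridges.
In total 8 edges are bridges.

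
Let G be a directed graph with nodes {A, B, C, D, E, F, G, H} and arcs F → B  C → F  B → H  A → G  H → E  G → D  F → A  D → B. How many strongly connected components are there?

{H} is an SCC by itself.
{E} is an SCC by itself.
{B} is an SCC by itself.
{D} is an SCC by itself.
{F} is an SCC by itself.
(and 3 more singleton SCCs)
That gives 8 strongly connected components.

8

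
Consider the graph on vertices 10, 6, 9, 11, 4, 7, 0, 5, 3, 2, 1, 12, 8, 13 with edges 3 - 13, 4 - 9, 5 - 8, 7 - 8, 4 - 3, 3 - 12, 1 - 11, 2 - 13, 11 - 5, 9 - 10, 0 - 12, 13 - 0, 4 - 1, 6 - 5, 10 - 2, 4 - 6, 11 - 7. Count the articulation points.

1

Removing 4 increases the component count from 1 to 2, so 4 is a cut vertex.
By contrast removing 8 leaves 1 component; it is not a cut vertex. No other vertex is a cut vertex either.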